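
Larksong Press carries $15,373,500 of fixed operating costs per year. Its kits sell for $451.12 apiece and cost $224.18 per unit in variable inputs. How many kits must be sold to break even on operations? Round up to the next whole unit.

67,743 kits

Contribution margin per unit = $451.12 − $224.18 = $226.94.
Break-even volume = fixed costs ÷ CM per unit = $15,373,500 ÷ $226.94 = 67,742.58, so 67,743 kits.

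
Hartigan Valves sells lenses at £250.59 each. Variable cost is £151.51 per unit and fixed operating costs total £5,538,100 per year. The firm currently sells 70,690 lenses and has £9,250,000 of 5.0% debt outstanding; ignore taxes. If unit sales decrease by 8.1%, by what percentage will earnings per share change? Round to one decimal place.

Total contribution margin = 70,690 × £99.08 = £7,003,965.20.
EBIT = £7,003,965.20 − £5,538,100 = £1,465,865.20.
Interest = £462,500.00, so EBIT − I = £1,003,365.20.
DCL = total CM / (EBIT − I) = £7,003,965.20 / £1,003,365.20 = 6.9805.
EPS therefore changes by 6.9805 × (-8.1%) = -56.5%.

-56.5%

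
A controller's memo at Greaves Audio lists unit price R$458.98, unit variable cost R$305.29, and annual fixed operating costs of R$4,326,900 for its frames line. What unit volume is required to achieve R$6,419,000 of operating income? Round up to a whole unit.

69,920 frames

Each unit contributes R$458.98 − R$305.29 = R$153.69.
Units = (FC + target) / CM = (R$4,326,900 + R$6,419,000) / R$153.69 = 69,919.32, so 69,920 frames.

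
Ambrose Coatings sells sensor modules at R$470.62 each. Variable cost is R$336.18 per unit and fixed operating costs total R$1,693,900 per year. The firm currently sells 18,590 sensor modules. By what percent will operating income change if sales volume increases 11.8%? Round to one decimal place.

Contribution at this volume is 18,590 × R$134.44 = R$2,499,239.60.
Subtracting fixed costs: EBIT = R$2,499,239.60 − R$1,693,900 = R$805,339.60.
Degree of operating leverage = R$2,499,239.60 / R$805,339.60 = 3.1033.
%ΔEBIT = DOL × %ΔSales = 3.1033 × +11.8% = +36.6%.

+36.6%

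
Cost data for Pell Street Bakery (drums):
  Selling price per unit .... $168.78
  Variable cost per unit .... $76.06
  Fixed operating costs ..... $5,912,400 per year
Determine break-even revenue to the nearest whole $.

Contribution margin per unit = $168.78 − $76.06 = $92.72, a CM ratio of $92.72 ÷ $168.78 = 0.5494.
Break-even revenue = fixed costs × price ÷ CM = $5,912,400 × $168.78 ÷ $92.72 = $10,762,455.

$10,762,455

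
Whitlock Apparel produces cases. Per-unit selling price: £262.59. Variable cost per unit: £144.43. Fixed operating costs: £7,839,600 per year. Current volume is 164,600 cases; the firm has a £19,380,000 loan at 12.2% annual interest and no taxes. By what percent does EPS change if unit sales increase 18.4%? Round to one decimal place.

Contribution at this volume is 164,600 × £118.16 = £19,449,136.00.
EBIT = £19,449,136.00 − £7,839,600 = £11,609,536.00.
After interest of £2,364,360.00, pre-tax earnings = £9,245,176.00.
Degree of combined leverage = contribution ÷ (EBIT − I) = £19,449,136.00 ÷ £9,245,176.00 = 2.1037.
%ΔEPS = DCL × %ΔSales = 2.1037 × +18.4% = +38.7%.

+38.7%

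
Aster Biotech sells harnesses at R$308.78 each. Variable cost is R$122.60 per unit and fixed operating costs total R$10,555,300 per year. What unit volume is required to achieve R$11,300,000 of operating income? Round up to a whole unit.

117,389 harnesses

Unit CM = price − variable cost = R$308.78 − R$122.60 = R$186.18.
Need Q such that Q × R$186.18 − R$10,555,300 = R$11,300,000, i.e. Q = R$21,855,300 / R$186.18 = 117,388.01 → 117,389.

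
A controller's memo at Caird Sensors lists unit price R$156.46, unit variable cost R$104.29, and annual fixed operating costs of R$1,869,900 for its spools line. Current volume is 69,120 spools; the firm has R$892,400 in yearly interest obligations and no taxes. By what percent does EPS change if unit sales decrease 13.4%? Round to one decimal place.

Total contribution margin = 69,120 × R$52.17 = R$3,605,990.40.
Subtracting fixed costs: EBIT = R$3,605,990.40 − R$1,869,900 = R$1,736,090.40.
Interest = R$892,400.00, so EBIT − I = R$843,690.40.
DCL = total CM / (EBIT − I) = R$3,605,990.40 / R$843,690.40 = 4.2741.
%ΔEPS = DCL × %ΔSales = 4.2741 × -13.4% = -57.3%.

-57.3%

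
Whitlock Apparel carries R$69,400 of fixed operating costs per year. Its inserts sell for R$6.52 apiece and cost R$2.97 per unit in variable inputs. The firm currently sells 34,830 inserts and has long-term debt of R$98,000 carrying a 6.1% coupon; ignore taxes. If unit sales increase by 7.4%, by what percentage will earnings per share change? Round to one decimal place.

+19.0%

Total contribution margin = 34,830 × R$3.55 = R$123,646.50.
Subtracting fixed costs: EBIT = R$123,646.50 − R$69,400 = R$54,246.50.
After interest of R$5,978.00, pre-tax earnings = R$48,268.50.
Degree of combined leverage = contribution ÷ (EBIT − I) = R$123,646.50 ÷ R$48,268.50 = 2.5616.
%ΔEPS = DCL × %ΔSales = 2.5616 × +7.4% = +19.0%.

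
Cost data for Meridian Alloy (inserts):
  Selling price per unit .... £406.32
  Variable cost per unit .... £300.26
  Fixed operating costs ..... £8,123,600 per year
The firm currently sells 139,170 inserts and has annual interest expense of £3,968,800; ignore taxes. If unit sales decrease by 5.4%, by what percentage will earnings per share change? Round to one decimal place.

Contribution at this volume is 139,170 × £106.06 = £14,760,370.20.
Operating income = contribution − fixed costs = £14,760,370.20 − £8,123,600 = £6,636,770.20.
Interest = £3,968,800.00, so EBIT − I = £2,667,970.20.
Degree of combined leverage = contribution ÷ (EBIT − I) = £14,760,370.20 ÷ £2,667,970.20 = 5.5324.
EPS therefore changes by 5.5324 × (-5.4%) = -29.9%.

-29.9%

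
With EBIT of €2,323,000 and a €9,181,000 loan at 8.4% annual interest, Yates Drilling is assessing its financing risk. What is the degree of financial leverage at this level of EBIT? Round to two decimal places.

Interest = €771,204.00.
DFL = EBIT ÷ (EBIT − I) = €2,323,000 ÷ (€2,323,000 − €771,204.00) = €2,323,000 ÷ €1,551,796.00 = 1.4970.

1.50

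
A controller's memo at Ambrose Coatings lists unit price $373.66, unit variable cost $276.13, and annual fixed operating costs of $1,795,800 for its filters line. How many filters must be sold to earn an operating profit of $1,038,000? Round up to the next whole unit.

Contribution margin per unit = $373.66 − $276.13 = $97.53.
Units = (FC + target) / CM = ($1,795,800 + $1,038,000) / $97.53 = 29,055.68, so 29,056 filters.

29,056 filters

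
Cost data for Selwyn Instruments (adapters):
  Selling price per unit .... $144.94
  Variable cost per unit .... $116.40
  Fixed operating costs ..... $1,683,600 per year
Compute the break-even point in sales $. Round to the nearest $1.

Contribution margin per unit = $144.94 − $116.40 = $28.54, a CM ratio of $28.54 ÷ $144.94 = 0.1969.
Break-even revenue = fixed costs × price ÷ CM = $1,683,600 × $144.94 ÷ $28.54 = $8,550,140.

$8,550,140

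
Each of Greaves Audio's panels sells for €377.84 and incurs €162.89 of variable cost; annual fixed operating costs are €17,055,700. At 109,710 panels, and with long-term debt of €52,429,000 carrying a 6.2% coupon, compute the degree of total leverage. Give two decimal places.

7.20

Contribution at this volume is 109,710 × €214.95 = €23,582,164.50.
Subtracting fixed costs: EBIT = €23,582,164.50 − €17,055,700 = €6,526,464.50. Interest = €3,250,598.00, so EBIT − I = €3,275,866.50.
DCL = contribution ÷ (EBIT − I) = €23,582,164.50 ÷ €3,275,866.50 = 7.1988.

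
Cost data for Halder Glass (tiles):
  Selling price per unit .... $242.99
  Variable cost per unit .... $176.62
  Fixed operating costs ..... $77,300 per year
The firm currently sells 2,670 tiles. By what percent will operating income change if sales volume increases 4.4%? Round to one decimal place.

Total contribution margin = 2,670 × $66.37 = $177,207.90.
EBIT = $177,207.90 − $77,300 = $99,907.90.
DOL = contribution ÷ EBIT = $177,207.90 ÷ $99,907.90 = 1.7737.
So EBIT moves 1.7737 × (+4.4%) = +7.8%.

+7.8%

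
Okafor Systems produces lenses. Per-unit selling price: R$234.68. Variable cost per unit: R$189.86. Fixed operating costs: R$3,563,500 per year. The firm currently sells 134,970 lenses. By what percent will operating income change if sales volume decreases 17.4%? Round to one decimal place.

-42.3%

Contribution at this volume is 134,970 × R$44.82 = R$6,049,355.40.
Operating income = contribution − fixed costs = R$6,049,355.40 − R$3,563,500 = R$2,485,855.40.
So DOL = total CM / EBIT = R$6,049,355.40 / R$2,485,855.40 = 2.4335.
%ΔEBIT = DOL × %ΔSales = 2.4335 × -17.4% = -42.3%.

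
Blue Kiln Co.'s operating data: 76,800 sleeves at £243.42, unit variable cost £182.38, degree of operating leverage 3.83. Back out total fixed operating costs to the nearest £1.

£3,463,885

Total contribution margin = 76,800 × £61.04 = £4,687,872.00.
DOL = contribution / EBIT, so EBIT = £4,687,872.00 / 3.83 = £1,223,987.47.
Fixed costs = CM − EBIT = £4,687,872.00 − £1,223,987.47 = £3,463,885.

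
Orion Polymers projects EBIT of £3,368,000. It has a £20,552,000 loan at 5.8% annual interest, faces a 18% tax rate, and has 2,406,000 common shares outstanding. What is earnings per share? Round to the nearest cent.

£0.74

Pre-tax income = £3,368,000 − £1,192,016.00 = £2,175,984.00.
Net income = £2,175,984.00 × (1 − 0.18) = £1,784,306.88.
EPS = £1,784,306.88 ÷ 2,406,000 = £0.74.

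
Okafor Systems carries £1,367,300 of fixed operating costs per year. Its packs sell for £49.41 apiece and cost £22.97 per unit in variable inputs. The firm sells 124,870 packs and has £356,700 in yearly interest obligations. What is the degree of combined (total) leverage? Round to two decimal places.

2.09

At 124,870 units, contribution = 124,870 × £26.44 = £3,301,562.80.
Operating income = contribution − fixed costs = £3,301,562.80 − £1,367,300 = £1,934,262.80. Interest = £356,700.00, so EBIT − I = £1,577,562.80.
DCL = contribution ÷ (EBIT − I) = £3,301,562.80 ÷ £1,577,562.80 = 2.0928.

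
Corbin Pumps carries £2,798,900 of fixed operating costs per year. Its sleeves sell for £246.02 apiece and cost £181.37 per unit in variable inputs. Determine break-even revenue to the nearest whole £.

Contribution margin per unit = £246.02 − £181.37 = £64.65, a CM ratio of £64.65 ÷ £246.02 = 0.2628.
Break-even sales = FC ÷ CM ratio = £2,798,900 × £246.02 / £64.65 = £10,650,973.

£10,650,973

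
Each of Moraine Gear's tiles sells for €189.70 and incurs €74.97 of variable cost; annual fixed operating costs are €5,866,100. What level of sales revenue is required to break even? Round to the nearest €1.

€9,699,287

Contribution margin per unit = €189.70 − €74.97 = €114.73, a CM ratio of €114.73 ÷ €189.70 = 0.6048.
Break-even sales = FC ÷ CM ratio = €5,866,100 × €189.70 / €114.73 = €9,699,287.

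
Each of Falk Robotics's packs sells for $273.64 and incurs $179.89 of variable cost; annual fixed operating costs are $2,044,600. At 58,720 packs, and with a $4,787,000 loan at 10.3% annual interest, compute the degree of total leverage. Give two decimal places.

1.86

Total contribution margin = 58,720 × $93.75 = $5,505,000.00.
Operating income = contribution − fixed costs = $5,505,000.00 − $2,044,600 = $3,460,400.00. Interest = $493,061.00, so EBIT − I = $2,967,339.00.
Degree of total leverage = total CM / (EBIT − interest) = $5,505,000.00 / $2,967,339.00 = 1.8552.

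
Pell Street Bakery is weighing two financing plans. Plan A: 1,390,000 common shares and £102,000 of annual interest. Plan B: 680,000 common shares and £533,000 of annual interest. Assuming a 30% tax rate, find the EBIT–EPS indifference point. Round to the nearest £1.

Set EPS_A = EPS_B: (EBIT − £102,000)(1 − 0.30) ÷ 1,390,000 = (EBIT − £533,000)(1 − 0.30) ÷ 680,000.
The (1 − t) factor cancels: (EBIT − 102,000) × 680,000 = (EBIT − 533,000) × 1,390,000.
EBIT × (1,390,000 − 680,000) = 533,000 × 1,390,000 − 102,000 × 680,000 = 671,510,000,000, so EBIT = 671,510,000,000 ÷ 710,000 = 945,788.73.

£945,789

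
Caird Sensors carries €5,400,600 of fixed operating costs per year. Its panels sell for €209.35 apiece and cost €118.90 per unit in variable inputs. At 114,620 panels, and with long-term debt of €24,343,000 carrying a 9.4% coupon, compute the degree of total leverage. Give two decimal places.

At 114,620 units, contribution = 114,620 × €90.45 = €10,367,379.00.
Subtracting fixed costs: EBIT = €10,367,379.00 − €5,400,600 = €4,966,779.00. Interest = €2,288,242.00.
DOL = €10,367,379.00 ÷ €4,966,779.00 = 2.0873; DFL = €4,966,779.00 ÷ €2,678,537.00 = 1.8543.
DCL = DOL × DFL = 2.0873 × 1.8543 = 3.8705.

3.87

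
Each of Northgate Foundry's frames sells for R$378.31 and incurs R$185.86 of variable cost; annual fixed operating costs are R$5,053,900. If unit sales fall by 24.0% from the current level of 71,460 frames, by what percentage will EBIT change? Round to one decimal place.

Total contribution margin = 71,460 × R$192.45 = R$13,752,477.00.
Subtracting fixed costs: EBIT = R$13,752,477.00 − R$5,053,900 = R$8,698,577.00.
DOL = contribution ÷ EBIT = R$13,752,477.00 ÷ R$8,698,577.00 = 1.5810.
So EBIT moves 1.5810 × (-24.0%) = -37.9%.

-37.9%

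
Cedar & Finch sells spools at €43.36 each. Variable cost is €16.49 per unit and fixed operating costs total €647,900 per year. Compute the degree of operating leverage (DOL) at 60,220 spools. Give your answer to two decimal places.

1.67

At 60,220 units, contribution = 60,220 × €26.87 = €1,618,111.40.
EBIT = €1,618,111.40 − €647,900 = €970,211.40.
DOL = contribution ÷ EBIT = €1,618,111.40 ÷ €970,211.40 = 1.6678.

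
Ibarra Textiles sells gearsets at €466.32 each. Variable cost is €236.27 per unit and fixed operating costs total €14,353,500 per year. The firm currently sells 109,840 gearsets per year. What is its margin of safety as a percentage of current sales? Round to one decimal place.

43.2%

Unit CM = price − variable cost = €466.32 − €236.27 = €230.05. Break-even units = €14,353,500 ÷ €230.05 = 62,392.96; break-even revenue = 62,392.96 × €466.32 = €29,095,084.20.
Actual sales revenue = 109,840 × €466.32 = €51,220,588.80.
Margin of safety = (€51,220,588.80 − €29,095,084.20) ÷ €51,220,588.80 = 43.2%.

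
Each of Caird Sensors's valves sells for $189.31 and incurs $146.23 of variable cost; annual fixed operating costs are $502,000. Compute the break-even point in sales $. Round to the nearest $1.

$2,205,980

Contribution margin per unit = $189.31 − $146.23 = $43.08, a CM ratio of $43.08 ÷ $189.31 = 0.2276.
Break-even sales = FC ÷ CM ratio = $502,000 × $189.31 / $43.08 = $2,205,980.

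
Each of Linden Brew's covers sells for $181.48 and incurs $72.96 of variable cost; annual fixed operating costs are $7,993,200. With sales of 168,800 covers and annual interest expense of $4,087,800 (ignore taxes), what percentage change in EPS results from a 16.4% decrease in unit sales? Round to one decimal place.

-48.2%

Contribution at this volume is 168,800 × $108.52 = $18,318,176.00.
EBIT = $18,318,176.00 − $7,993,200 = $10,324,976.00.
After interest of $4,087,800.00, pre-tax earnings = $6,237,176.00.
DCL = total CM / (EBIT − I) = $18,318,176.00 / $6,237,176.00 = 2.9369.
EPS therefore changes by 2.9369 × (-16.4%) = -48.2%.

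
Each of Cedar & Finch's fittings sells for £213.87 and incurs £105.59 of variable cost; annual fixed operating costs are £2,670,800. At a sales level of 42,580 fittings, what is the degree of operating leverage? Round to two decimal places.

2.38

Total contribution margin = 42,580 × £108.28 = £4,610,562.40.
Subtracting fixed costs: EBIT = £4,610,562.40 − £2,670,800 = £1,939,762.40.
So DOL = total CM / EBIT = £4,610,562.40 / £1,939,762.40 = 2.3769.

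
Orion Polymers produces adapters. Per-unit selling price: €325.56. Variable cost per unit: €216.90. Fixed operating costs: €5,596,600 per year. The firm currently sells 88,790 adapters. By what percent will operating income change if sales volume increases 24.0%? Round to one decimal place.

+57.2%

Contribution at this volume is 88,790 × €108.66 = €9,647,921.40.
Subtracting fixed costs: EBIT = €9,647,921.40 − €5,596,600 = €4,051,321.40.
DOL = contribution ÷ EBIT = €9,647,921.40 ÷ €4,051,321.40 = 2.3814.
So EBIT moves 2.3814 × (+24.0%) = +57.2%.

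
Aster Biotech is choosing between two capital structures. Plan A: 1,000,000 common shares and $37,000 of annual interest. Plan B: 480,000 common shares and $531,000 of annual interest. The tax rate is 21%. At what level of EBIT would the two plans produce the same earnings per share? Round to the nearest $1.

$987,000

At indifference, (EBIT − 37,000)(1 − t)/1,000,000 = (EBIT − 531,000)(1 − t)/480,000.
Cancelling (1 − t) and cross-multiplying: 480,000·(EBIT − 37,000) = 1,000,000·(EBIT − 531,000).
EBIT × (1,000,000 − 480,000) = 531,000 × 1,000,000 − 37,000 × 480,000 = 513,240,000,000, so EBIT = 513,240,000,000 ÷ 520,000 = 987,000.00.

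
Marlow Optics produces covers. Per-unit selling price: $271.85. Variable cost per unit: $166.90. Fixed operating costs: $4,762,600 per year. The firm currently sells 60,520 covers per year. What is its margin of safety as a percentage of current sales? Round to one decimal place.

Contribution margin per unit = $271.85 − $166.90 = $104.95. Break-even units = $4,762,600 ÷ $104.95 = 45,379.70; break-even revenue = 45,379.70 × $271.85 = $12,336,472.70.
Actual sales revenue = 60,520 × $271.85 = $16,452,362.00.
Margin of safety = ($16,452,362.00 − $12,336,472.70) ÷ $16,452,362.00 = 25.0%.

25.0%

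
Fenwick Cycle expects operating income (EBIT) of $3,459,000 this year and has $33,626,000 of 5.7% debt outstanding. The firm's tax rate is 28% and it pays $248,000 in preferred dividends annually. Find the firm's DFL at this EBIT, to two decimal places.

Interest = $1,916,682.00.
Pre-tax preferred-dividend burden = $248,000 ÷ (1 − 0.28) = $344,444.44.
DFL = EBIT ÷ [EBIT − I − D_p/(1−t)] = $3,459,000 ÷ [$3,459,000 − $1,916,682.00 − $344,444.44] = $3,459,000 ÷ $1,197,873.56 = 2.8876.

2.89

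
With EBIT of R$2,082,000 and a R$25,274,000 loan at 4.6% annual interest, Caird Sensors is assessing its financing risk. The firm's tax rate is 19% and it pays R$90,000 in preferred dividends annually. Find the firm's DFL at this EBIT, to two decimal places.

Annual interest charges come to R$1,162,604.00.
Pre-tax preferred-dividend burden = R$90,000 ÷ (1 − 0.19) = R$111,111.11.
DFL = EBIT ÷ [EBIT − I − D_p/(1−t)] = R$2,082,000 ÷ [R$2,082,000 − R$1,162,604.00 − R$111,111.11] = R$2,082,000 ÷ R$808,284.89 = 2.5758.

2.58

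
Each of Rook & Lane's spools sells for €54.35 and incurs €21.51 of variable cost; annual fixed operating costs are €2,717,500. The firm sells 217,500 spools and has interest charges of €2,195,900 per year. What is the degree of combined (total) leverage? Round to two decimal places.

Contribution at this volume is 217,500 × €32.84 = €7,142,700.00.
Subtracting fixed costs: EBIT = €7,142,700.00 − €2,717,500 = €4,425,200.00. Interest = €2,195,900.00.
DOL = €7,142,700.00 ÷ €4,425,200.00 = 1.6141; DFL = €4,425,200.00 ÷ €2,229,300.00 = 1.9850.
Combined leverage = 1.6141 × 1.9850 = 3.2040.

3.20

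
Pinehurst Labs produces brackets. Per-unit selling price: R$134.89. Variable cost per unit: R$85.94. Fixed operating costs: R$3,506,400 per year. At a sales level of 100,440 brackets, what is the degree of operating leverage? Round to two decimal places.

3.49

Total contribution margin = 100,440 × R$48.95 = R$4,916,538.00.
Operating income = contribution − fixed costs = R$4,916,538.00 − R$3,506,400 = R$1,410,138.00.
Degree of operating leverage = R$4,916,538.00 / R$1,410,138.00 = 3.4866.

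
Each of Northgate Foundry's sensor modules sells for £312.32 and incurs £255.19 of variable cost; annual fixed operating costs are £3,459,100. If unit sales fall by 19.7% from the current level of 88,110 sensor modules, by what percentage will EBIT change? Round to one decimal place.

Contribution at this volume is 88,110 × £57.13 = £5,033,724.30.
Operating income = contribution − fixed costs = £5,033,724.30 − £3,459,100 = £1,574,624.30.
DOL = contribution ÷ EBIT = £5,033,724.30 ÷ £1,574,624.30 = 3.1968.
So EBIT moves 3.1968 × (-19.7%) = -63.0%.

-63.0%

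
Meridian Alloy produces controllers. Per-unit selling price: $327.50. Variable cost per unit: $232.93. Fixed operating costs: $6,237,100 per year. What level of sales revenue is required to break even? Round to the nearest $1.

$21,599,347

CM per unit = $327.50 − $232.93 = $94.57; CM ratio = $94.57 / $327.50 = 0.2888.
Break-even sales = FC ÷ CM ratio = $6,237,100 × $327.50 / $94.57 = $21,599,347.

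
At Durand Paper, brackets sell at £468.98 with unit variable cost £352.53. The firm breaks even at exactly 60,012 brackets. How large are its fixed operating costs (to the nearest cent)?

£6,988,397.40

Unit CM = price − variable cost = £468.98 − £352.53 = £116.45.
Since BE = FC / CM, FC = 60,012 × £116.45 = £6,988,397.40.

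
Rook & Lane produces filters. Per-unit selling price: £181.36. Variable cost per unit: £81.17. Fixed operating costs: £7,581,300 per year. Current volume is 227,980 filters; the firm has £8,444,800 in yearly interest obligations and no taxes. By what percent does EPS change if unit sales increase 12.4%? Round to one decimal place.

+41.6%

Total contribution margin = 227,980 × £100.19 = £22,841,316.20.
Subtracting fixed costs: EBIT = £22,841,316.20 − £7,581,300 = £15,260,016.20.
After interest of £8,444,800.00, pre-tax earnings = £6,815,216.20.
DCL = total CM / (EBIT − I) = £22,841,316.20 / £6,815,216.20 = 3.3515.
%ΔEPS = DCL × %ΔSales = 3.3515 × +12.4% = +41.6%.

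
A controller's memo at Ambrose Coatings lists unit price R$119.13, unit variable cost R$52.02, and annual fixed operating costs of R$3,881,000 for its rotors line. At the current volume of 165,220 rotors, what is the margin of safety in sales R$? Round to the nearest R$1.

Each unit contributes R$119.13 − R$52.02 = R$67.11. Break-even units = R$3,881,000 ÷ R$67.11 = 57,830.43; break-even revenue = 57,830.43 × R$119.13 = R$6,889,338.85.
Actual sales revenue = 165,220 × R$119.13 = R$19,682,658.60.
Margin of safety = R$19,682,658.60 − R$6,889,338.85 = R$12,793,320.

R$12,793,320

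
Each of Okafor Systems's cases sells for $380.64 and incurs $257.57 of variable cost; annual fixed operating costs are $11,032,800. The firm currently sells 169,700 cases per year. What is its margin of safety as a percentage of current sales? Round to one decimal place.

Each unit contributes $380.64 − $257.57 = $123.07. Break-even units = $11,032,800 ÷ $123.07 = 89,646.54; break-even revenue = 89,646.54 × $380.64 = $34,123,059.98.
Actual sales revenue = 169,700 × $380.64 = $64,594,608.00.
Margin of safety = ($64,594,608.00 − $34,123,059.98) ÷ $64,594,608.00 = 47.2%.

47.2%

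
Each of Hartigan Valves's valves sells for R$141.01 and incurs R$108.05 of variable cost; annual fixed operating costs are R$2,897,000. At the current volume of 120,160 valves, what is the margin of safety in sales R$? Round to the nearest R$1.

R$4,549,770

Contribution margin per unit = R$141.01 − R$108.05 = R$32.96. Break-even units = R$2,897,000 ÷ R$32.96 = 87,894.42; break-even revenue = 87,894.42 × R$141.01 = R$12,393,991.81.
Actual sales revenue = 120,160 × R$141.01 = R$16,943,761.60.
Margin of safety = R$16,943,761.60 − R$12,393,991.81 = R$4,549,770.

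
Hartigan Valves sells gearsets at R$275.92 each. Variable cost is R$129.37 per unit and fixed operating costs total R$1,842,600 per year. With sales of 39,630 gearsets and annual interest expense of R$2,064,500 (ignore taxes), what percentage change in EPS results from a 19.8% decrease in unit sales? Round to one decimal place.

At 39,630 units, contribution = 39,630 × R$146.55 = R$5,807,776.50.
EBIT = R$5,807,776.50 − R$1,842,600 = R$3,965,176.50.
After interest of R$2,064,500.00, pre-tax earnings = R$1,900,676.50.
DCL = total CM / (EBIT − I) = R$5,807,776.50 / R$1,900,676.50 = 3.0556.
%ΔEPS = DCL × %ΔSales = 3.0556 × -19.8% = -60.5%.

-60.5%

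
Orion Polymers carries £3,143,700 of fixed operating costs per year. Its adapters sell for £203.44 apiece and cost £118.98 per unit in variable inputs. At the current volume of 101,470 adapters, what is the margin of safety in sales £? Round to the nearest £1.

£13,070,782

Unit CM = price − variable cost = £203.44 − £118.98 = £84.46. Break-even units = £3,143,700 ÷ £84.46 = 37,221.17; break-even revenue = 37,221.17 × £203.44 = £7,572,274.78.
Actual sales revenue = 101,470 × £203.44 = £20,643,056.80.
Margin of safety = £20,643,056.80 − £7,572,274.78 = £13,070,782.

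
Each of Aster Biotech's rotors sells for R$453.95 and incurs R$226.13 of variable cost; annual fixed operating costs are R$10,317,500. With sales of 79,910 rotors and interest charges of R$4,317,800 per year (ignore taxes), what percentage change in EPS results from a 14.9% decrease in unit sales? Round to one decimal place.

-76.0%

Contribution at this volume is 79,910 × R$227.82 = R$18,205,096.20.
Operating income = contribution − fixed costs = R$18,205,096.20 − R$10,317,500 = R$7,887,596.20.
After interest of R$4,317,800.00, pre-tax earnings = R$3,569,796.20.
DCL = total CM / (EBIT − I) = R$18,205,096.20 / R$3,569,796.20 = 5.0998.
EPS therefore changes by 5.0998 × (-14.9%) = -76.0%.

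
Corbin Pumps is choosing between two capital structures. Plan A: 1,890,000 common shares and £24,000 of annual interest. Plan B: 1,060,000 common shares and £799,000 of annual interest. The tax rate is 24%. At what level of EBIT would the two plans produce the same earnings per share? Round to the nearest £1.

Set EPS_A = EPS_B: (EBIT − £24,000)(1 − 0.24) ÷ 1,890,000 = (EBIT − £799,000)(1 − 0.24) ÷ 1,060,000.
Cancelling (1 − t) and cross-multiplying: 1,060,000·(EBIT − 24,000) = 1,890,000·(EBIT − 799,000).
EBIT × (1,890,000 − 1,060,000) = 799,000 × 1,890,000 − 24,000 × 1,060,000 = 1,484,670,000,000, so EBIT = 1,484,670,000,000 ÷ 830,000 = 1,788,759.04.

£1,788,759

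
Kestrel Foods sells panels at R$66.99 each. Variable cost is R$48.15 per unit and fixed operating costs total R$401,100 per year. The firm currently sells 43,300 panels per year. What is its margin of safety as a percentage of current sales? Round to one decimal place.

50.8%

Contribution margin per unit = R$66.99 − R$48.15 = R$18.84. Break-even units = R$401,100 ÷ R$18.84 = 21,289.81; break-even revenue = 21,289.81 × R$66.99 = R$1,426,204.30.
Current sales = 43,300 × R$66.99 = R$2,900,667.00.
Margin of safety = (R$2,900,667.00 − R$1,426,204.30) ÷ R$2,900,667.00 = 50.8%.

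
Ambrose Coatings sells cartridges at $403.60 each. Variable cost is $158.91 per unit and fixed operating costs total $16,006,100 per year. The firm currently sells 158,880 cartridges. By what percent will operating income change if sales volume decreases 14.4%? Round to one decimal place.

-24.5%

Total contribution margin = 158,880 × $244.69 = $38,876,347.20.
Subtracting fixed costs: EBIT = $38,876,347.20 − $16,006,100 = $22,870,247.20.
So DOL = total CM / EBIT = $38,876,347.20 / $22,870,247.20 = 1.6999.
So EBIT moves 1.6999 × (-14.4%) = -24.5%.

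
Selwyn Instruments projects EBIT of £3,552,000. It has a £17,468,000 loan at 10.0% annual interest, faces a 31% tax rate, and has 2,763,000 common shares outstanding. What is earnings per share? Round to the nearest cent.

£0.45

Pre-tax income = £3,552,000 − £1,746,800.00 = £1,805,200.00.
Net income = £1,805,200.00 × (1 − 0.31) = £1,245,588.00.
EPS = £1,245,588.00 ÷ 2,763,000 = £0.45.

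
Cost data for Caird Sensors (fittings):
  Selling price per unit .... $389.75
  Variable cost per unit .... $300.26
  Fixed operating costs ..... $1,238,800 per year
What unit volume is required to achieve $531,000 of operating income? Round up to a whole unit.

Each unit contributes $389.75 − $300.26 = $89.49.
Need Q such that Q × $89.49 − $1,238,800 = $531,000, i.e. Q = $1,769,800 / $89.49 = 19,776.51 → 19,777.

19,777 fittings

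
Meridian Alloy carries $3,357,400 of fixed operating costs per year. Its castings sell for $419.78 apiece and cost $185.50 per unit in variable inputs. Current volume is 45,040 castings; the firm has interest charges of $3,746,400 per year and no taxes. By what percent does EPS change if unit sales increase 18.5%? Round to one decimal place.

At 45,040 units, contribution = 45,040 × $234.28 = $10,551,971.20.
EBIT = $10,551,971.20 − $3,357,400 = $7,194,571.20.
After interest of $3,746,400.00, pre-tax earnings = $3,448,171.20.
DCL = total CM / (EBIT − I) = $10,551,971.20 / $3,448,171.20 = 3.0602.
%ΔEPS = DCL × %ΔSales = 3.0602 × +18.5% = +56.6%.

+56.6%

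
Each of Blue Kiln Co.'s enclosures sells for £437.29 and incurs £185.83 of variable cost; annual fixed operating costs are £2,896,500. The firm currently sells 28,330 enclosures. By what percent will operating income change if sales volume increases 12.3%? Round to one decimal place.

+20.7%

At 28,330 units, contribution = 28,330 × £251.46 = £7,123,861.80.
Subtracting fixed costs: EBIT = £7,123,861.80 − £2,896,500 = £4,227,361.80.
So DOL = total CM / EBIT = £7,123,861.80 / £4,227,361.80 = 1.6852.
%ΔEBIT = DOL × %ΔSales = 1.6852 × +12.3% = +20.7%.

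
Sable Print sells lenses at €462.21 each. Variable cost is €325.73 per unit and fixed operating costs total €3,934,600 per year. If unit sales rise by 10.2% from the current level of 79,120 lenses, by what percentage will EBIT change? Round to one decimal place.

At 79,120 units, contribution = 79,120 × €136.48 = €10,798,297.60.
Operating income = contribution − fixed costs = €10,798,297.60 − €3,934,600 = €6,863,697.60.
Degree of operating leverage = €10,798,297.60 / €6,863,697.60 = 1.5732.
%ΔEBIT = DOL × %ΔSales = 1.5732 × +10.2% = +16.0%.

+16.0%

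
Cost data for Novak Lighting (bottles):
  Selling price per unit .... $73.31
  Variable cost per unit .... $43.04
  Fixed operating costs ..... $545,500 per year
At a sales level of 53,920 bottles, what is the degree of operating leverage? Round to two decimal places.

Total contribution margin = 53,920 × $30.27 = $1,632,158.40.
EBIT = $1,632,158.40 − $545,500 = $1,086,658.40.
DOL = contribution ÷ EBIT = $1,632,158.40 ÷ $1,086,658.40 = 1.5020.

1.50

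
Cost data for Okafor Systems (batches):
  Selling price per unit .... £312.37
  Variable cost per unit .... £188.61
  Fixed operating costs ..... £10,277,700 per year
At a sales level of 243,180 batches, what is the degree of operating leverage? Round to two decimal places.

At 243,180 units, contribution = 243,180 × £123.76 = £30,095,956.80.
Operating income = contribution − fixed costs = £30,095,956.80 − £10,277,700 = £19,818,256.80.
DOL = contribution ÷ EBIT = £30,095,956.80 ÷ £19,818,256.80 = 1.5186.

1.52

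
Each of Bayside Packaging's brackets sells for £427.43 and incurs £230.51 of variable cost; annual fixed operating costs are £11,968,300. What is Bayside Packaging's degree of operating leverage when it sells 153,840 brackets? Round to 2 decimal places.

1.65

At 153,840 units, contribution = 153,840 × £196.92 = £30,294,172.80.
Operating income = contribution − fixed costs = £30,294,172.80 − £11,968,300 = £18,325,872.80.
DOL = contribution ÷ EBIT = £30,294,172.80 ÷ £18,325,872.80 = 1.6531.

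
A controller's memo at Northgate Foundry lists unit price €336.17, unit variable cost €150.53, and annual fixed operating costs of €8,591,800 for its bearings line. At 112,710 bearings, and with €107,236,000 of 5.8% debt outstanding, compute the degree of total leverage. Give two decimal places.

3.42

Total contribution margin = 112,710 × €185.64 = €20,923,484.40.
Subtracting fixed costs: EBIT = €20,923,484.40 − €8,591,800 = €12,331,684.40. Interest = €6,219,688.00.
DOL = €20,923,484.40 ÷ €12,331,684.40 = 1.6967; DFL = €12,331,684.40 ÷ €6,111,996.40 = 2.0176.
Combined leverage = 1.6967 × 2.0176 = 3.4233.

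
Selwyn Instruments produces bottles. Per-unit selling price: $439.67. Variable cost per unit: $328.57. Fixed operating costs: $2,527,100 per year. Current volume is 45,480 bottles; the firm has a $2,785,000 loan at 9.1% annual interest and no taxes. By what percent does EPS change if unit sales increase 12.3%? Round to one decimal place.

+27.4%

At 45,480 units, contribution = 45,480 × $111.10 = $5,052,828.00.
Operating income = contribution − fixed costs = $5,052,828.00 − $2,527,100 = $2,525,728.00.
Interest = $253,435.00, so EBIT − I = $2,272,293.00.
Degree of combined leverage = contribution ÷ (EBIT − I) = $5,052,828.00 ÷ $2,272,293.00 = 2.2237.
EPS therefore changes by 2.2237 × (+12.3%) = +27.4%.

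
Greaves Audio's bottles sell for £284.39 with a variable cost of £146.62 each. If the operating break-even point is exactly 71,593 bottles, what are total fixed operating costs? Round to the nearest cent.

£9,863,367.61

Each unit contributes £284.39 − £146.62 = £137.77.
Fixed costs = break-even units × CM = 71,593 × £137.77 = £9,863,367.61.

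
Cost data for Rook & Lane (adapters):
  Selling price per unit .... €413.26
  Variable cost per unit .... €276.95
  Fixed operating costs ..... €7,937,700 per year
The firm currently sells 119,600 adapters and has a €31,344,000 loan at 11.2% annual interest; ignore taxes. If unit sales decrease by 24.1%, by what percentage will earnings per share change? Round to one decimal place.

At 119,600 units, contribution = 119,600 × €136.31 = €16,302,676.00.
Operating income = contribution − fixed costs = €16,302,676.00 − €7,937,700 = €8,364,976.00.
Interest = €3,510,528.00, so EBIT − I = €4,854,448.00.
DCL = total CM / (EBIT − I) = €16,302,676.00 / €4,854,448.00 = 3.3583.
EPS therefore changes by 3.3583 × (-24.1%) = -80.9%.

-80.9%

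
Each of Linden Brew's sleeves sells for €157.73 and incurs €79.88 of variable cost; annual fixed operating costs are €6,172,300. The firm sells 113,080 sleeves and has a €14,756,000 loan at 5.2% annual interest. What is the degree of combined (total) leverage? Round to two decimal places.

4.72

Contribution at this volume is 113,080 × €77.85 = €8,803,278.00.
Operating income = contribution − fixed costs = €8,803,278.00 − €6,172,300 = €2,630,978.00. Interest = €767,312.00, so EBIT − I = €1,863,666.00.
DCL = contribution ÷ (EBIT − I) = €8,803,278.00 ÷ €1,863,666.00 = 4.7236.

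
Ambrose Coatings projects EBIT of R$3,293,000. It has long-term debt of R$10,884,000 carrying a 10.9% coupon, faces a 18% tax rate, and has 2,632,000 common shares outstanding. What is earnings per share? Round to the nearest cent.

Interest = R$1,186,356.00, so EBT = R$3,293,000 − R$1,186,356.00 = R$2,106,644.00.
Net income = R$2,106,644.00 × (1 − 0.18) = R$1,727,448.08.
EPS = R$1,727,448.08 ÷ 2,632,000 = R$0.66.

R$0.66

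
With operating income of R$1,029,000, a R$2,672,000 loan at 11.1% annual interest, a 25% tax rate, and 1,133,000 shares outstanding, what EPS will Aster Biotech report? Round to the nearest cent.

R$0.48

Interest = R$296,592.00, so EBT = R$1,029,000 − R$296,592.00 = R$732,408.00.
Net income = R$732,408.00 × (1 − 0.25) = R$549,306.00.
Per share: R$549,306.00 / 1,133,000 shares = R$0.48.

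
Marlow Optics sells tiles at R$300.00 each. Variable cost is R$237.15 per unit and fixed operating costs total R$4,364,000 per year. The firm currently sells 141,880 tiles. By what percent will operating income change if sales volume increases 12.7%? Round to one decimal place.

Contribution at this volume is 141,880 × R$62.85 = R$8,917,158.00.
EBIT = R$8,917,158.00 − R$4,364,000 = R$4,553,158.00.
DOL = contribution ÷ EBIT = R$8,917,158.00 ÷ R$4,553,158.00 = 1.9585.
Operating income changes by 1.9585 × +12.7% = +24.9%.

+24.9%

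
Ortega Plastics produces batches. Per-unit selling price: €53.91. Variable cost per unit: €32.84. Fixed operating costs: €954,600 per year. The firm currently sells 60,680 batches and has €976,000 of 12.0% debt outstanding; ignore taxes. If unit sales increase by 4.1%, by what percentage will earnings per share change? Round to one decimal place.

+25.3%

Total contribution margin = 60,680 × €21.07 = €1,278,527.60.
Subtracting fixed costs: EBIT = €1,278,527.60 − €954,600 = €323,927.60.
Interest = €117,120.00, so EBIT − I = €206,807.60.
DCL = total CM / (EBIT − I) = €1,278,527.60 / €206,807.60 = 6.1822.
%ΔEPS = DCL × %ΔSales = 6.1822 × +4.1% = +25.3%.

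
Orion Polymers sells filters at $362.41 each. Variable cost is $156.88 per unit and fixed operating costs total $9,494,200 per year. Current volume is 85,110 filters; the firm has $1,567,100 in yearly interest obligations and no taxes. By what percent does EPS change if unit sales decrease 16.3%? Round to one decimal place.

Contribution at this volume is 85,110 × $205.53 = $17,492,658.30.
EBIT = $17,492,658.30 − $9,494,200 = $7,998,458.30.
Interest = $1,567,100.00, so EBIT − I = $6,431,358.30.
Degree of combined leverage = contribution ÷ (EBIT − I) = $17,492,658.30 ÷ $6,431,358.30 = 2.7199.
EPS therefore changes by 2.7199 × (-16.3%) = -44.3%.

-44.3%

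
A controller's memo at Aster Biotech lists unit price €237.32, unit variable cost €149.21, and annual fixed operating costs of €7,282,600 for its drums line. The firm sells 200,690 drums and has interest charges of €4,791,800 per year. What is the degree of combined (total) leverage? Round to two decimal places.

3.15

At 200,690 units, contribution = 200,690 × €88.11 = €17,682,795.90.
EBIT = €17,682,795.90 − €7,282,600 = €10,400,195.90. Interest = €4,791,800.00.
DOL = €17,682,795.90 ÷ €10,400,195.90 = 1.7002; DFL = €10,400,195.90 ÷ €5,608,395.90 = 1.8544.
DCL = DOL × DFL = 1.7002 × 1.8544 = 3.1529.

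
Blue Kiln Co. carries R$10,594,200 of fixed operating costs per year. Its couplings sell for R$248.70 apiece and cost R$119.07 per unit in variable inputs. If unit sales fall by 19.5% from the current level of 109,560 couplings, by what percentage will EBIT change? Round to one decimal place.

Contribution at this volume is 109,560 × R$129.63 = R$14,202,262.80.
Subtracting fixed costs: EBIT = R$14,202,262.80 − R$10,594,200 = R$3,608,062.80.
DOL = contribution ÷ EBIT = R$14,202,262.80 ÷ R$3,608,062.80 = 3.9363.
So EBIT moves 3.9363 × (-19.5%) = -76.8%.

-76.8%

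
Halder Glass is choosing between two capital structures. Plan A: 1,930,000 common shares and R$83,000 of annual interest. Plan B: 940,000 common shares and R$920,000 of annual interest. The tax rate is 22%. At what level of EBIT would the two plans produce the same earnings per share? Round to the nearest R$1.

R$1,714,727

At indifference, (EBIT − 83,000)(1 − t)/1,930,000 = (EBIT − 920,000)(1 − t)/940,000.
Cancelling (1 − t) and cross-multiplying: 940,000·(EBIT − 83,000) = 1,930,000·(EBIT − 920,000).
Solving, EBIT = (920,000·1,930,000 − 83,000·940,000) / (1,930,000 − 940,000) = 1,697,580,000,000 / 990,000 = 1,714,727.27.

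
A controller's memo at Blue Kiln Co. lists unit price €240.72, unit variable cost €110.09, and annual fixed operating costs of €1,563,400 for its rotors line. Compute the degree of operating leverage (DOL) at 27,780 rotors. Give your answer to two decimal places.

Contribution at this volume is 27,780 × €130.63 = €3,628,901.40.
Operating income = contribution − fixed costs = €3,628,901.40 − €1,563,400 = €2,065,501.40.
DOL = contribution ÷ EBIT = €3,628,901.40 ÷ €2,065,501.40 = 1.7569.

1.76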